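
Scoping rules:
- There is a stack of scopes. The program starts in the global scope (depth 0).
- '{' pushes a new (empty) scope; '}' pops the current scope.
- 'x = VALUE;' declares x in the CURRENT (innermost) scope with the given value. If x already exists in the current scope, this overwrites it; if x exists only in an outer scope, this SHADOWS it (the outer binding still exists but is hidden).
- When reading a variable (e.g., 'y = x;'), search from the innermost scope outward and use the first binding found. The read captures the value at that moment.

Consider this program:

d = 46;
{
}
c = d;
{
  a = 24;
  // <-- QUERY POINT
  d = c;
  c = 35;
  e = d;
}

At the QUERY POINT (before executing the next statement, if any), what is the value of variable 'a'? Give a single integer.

Step 1: declare d=46 at depth 0
Step 2: enter scope (depth=1)
Step 3: exit scope (depth=0)
Step 4: declare c=(read d)=46 at depth 0
Step 5: enter scope (depth=1)
Step 6: declare a=24 at depth 1
Visible at query point: a=24 c=46 d=46

Answer: 24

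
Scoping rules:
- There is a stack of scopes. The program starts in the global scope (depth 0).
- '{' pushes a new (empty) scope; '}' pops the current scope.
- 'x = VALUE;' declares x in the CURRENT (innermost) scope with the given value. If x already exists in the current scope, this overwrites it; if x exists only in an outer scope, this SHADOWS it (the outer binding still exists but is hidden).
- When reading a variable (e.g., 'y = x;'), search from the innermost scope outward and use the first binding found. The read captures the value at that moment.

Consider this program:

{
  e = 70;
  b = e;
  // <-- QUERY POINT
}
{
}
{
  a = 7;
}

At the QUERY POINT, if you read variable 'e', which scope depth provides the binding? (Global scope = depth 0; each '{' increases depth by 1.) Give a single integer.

Step 1: enter scope (depth=1)
Step 2: declare e=70 at depth 1
Step 3: declare b=(read e)=70 at depth 1
Visible at query point: b=70 e=70

Answer: 1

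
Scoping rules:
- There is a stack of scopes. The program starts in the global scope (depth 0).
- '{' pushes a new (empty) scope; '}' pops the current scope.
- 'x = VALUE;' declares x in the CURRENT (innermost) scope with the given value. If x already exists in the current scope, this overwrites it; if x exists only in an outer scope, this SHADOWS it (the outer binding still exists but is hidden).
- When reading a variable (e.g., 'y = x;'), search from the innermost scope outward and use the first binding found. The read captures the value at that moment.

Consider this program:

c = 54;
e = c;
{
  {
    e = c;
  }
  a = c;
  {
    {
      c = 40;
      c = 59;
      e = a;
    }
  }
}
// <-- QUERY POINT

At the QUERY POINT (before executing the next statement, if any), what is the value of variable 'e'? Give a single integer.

Step 1: declare c=54 at depth 0
Step 2: declare e=(read c)=54 at depth 0
Step 3: enter scope (depth=1)
Step 4: enter scope (depth=2)
Step 5: declare e=(read c)=54 at depth 2
Step 6: exit scope (depth=1)
Step 7: declare a=(read c)=54 at depth 1
Step 8: enter scope (depth=2)
Step 9: enter scope (depth=3)
Step 10: declare c=40 at depth 3
Step 11: declare c=59 at depth 3
Step 12: declare e=(read a)=54 at depth 3
Step 13: exit scope (depth=2)
Step 14: exit scope (depth=1)
Step 15: exit scope (depth=0)
Visible at query point: c=54 e=54

Answer: 54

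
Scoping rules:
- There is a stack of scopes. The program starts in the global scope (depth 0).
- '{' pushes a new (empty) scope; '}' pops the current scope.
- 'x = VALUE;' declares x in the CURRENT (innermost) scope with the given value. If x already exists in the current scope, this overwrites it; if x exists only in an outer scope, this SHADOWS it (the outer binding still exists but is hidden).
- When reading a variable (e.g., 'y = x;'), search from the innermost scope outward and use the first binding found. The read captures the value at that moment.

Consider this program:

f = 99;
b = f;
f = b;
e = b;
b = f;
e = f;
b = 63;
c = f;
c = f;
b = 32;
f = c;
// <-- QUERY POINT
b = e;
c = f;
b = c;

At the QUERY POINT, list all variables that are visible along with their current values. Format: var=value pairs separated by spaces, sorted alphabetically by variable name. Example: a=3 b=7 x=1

Answer: b=32 c=99 e=99 f=99

Derivation:
Step 1: declare f=99 at depth 0
Step 2: declare b=(read f)=99 at depth 0
Step 3: declare f=(read b)=99 at depth 0
Step 4: declare e=(read b)=99 at depth 0
Step 5: declare b=(read f)=99 at depth 0
Step 6: declare e=(read f)=99 at depth 0
Step 7: declare b=63 at depth 0
Step 8: declare c=(read f)=99 at depth 0
Step 9: declare c=(read f)=99 at depth 0
Step 10: declare b=32 at depth 0
Step 11: declare f=(read c)=99 at depth 0
Visible at query point: b=32 c=99 e=99 f=99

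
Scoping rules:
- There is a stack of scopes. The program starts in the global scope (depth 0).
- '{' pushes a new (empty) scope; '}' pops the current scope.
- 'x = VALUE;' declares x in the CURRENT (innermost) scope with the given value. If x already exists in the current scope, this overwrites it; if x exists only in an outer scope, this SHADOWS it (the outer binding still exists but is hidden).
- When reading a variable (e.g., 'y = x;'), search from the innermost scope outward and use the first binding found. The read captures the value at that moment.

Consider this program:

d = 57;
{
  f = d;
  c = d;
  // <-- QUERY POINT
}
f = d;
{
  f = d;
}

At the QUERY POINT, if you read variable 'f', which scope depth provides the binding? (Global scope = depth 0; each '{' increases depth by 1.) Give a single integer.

Step 1: declare d=57 at depth 0
Step 2: enter scope (depth=1)
Step 3: declare f=(read d)=57 at depth 1
Step 4: declare c=(read d)=57 at depth 1
Visible at query point: c=57 d=57 f=57

Answer: 1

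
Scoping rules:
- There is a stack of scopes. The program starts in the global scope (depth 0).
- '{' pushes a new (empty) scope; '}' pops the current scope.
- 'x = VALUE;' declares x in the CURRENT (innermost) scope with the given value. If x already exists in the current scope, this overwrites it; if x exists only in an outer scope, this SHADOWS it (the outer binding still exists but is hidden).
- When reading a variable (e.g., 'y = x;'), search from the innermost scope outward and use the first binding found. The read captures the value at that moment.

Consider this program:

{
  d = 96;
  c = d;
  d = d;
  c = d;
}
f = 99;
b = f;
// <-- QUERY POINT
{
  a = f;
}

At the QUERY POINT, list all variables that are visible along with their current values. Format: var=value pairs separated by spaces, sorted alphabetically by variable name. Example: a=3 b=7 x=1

Step 1: enter scope (depth=1)
Step 2: declare d=96 at depth 1
Step 3: declare c=(read d)=96 at depth 1
Step 4: declare d=(read d)=96 at depth 1
Step 5: declare c=(read d)=96 at depth 1
Step 6: exit scope (depth=0)
Step 7: declare f=99 at depth 0
Step 8: declare b=(read f)=99 at depth 0
Visible at query point: b=99 f=99

Answer: b=99 f=99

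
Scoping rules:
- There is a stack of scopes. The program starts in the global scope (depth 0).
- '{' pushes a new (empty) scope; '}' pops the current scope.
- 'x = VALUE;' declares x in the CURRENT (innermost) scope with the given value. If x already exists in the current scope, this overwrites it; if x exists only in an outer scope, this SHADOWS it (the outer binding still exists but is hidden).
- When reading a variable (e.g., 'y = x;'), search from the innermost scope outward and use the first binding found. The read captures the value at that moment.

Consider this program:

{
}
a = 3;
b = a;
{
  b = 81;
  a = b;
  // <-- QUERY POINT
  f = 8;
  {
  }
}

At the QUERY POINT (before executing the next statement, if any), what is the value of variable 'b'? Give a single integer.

Answer: 81

Derivation:
Step 1: enter scope (depth=1)
Step 2: exit scope (depth=0)
Step 3: declare a=3 at depth 0
Step 4: declare b=(read a)=3 at depth 0
Step 5: enter scope (depth=1)
Step 6: declare b=81 at depth 1
Step 7: declare a=(read b)=81 at depth 1
Visible at query point: a=81 b=81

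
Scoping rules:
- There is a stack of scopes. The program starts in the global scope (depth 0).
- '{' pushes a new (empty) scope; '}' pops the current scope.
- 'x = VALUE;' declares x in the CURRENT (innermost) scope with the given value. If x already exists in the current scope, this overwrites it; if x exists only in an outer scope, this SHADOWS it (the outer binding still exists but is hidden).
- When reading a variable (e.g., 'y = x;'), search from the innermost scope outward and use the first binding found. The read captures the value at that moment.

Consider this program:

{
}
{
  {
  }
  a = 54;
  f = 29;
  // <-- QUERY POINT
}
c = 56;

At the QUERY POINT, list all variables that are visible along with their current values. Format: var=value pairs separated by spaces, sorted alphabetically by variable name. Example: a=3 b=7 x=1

Answer: a=54 f=29

Derivation:
Step 1: enter scope (depth=1)
Step 2: exit scope (depth=0)
Step 3: enter scope (depth=1)
Step 4: enter scope (depth=2)
Step 5: exit scope (depth=1)
Step 6: declare a=54 at depth 1
Step 7: declare f=29 at depth 1
Visible at query point: a=54 f=29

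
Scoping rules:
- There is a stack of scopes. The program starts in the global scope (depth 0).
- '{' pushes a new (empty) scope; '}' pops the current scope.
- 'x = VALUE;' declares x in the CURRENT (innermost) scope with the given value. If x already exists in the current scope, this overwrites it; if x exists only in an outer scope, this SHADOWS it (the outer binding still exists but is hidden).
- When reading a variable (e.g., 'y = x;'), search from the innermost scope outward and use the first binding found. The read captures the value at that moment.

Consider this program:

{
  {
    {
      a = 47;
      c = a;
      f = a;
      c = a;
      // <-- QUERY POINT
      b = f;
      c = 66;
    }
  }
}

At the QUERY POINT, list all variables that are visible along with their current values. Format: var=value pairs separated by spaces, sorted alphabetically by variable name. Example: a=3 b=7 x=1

Answer: a=47 c=47 f=47

Derivation:
Step 1: enter scope (depth=1)
Step 2: enter scope (depth=2)
Step 3: enter scope (depth=3)
Step 4: declare a=47 at depth 3
Step 5: declare c=(read a)=47 at depth 3
Step 6: declare f=(read a)=47 at depth 3
Step 7: declare c=(read a)=47 at depth 3
Visible at query point: a=47 c=47 f=47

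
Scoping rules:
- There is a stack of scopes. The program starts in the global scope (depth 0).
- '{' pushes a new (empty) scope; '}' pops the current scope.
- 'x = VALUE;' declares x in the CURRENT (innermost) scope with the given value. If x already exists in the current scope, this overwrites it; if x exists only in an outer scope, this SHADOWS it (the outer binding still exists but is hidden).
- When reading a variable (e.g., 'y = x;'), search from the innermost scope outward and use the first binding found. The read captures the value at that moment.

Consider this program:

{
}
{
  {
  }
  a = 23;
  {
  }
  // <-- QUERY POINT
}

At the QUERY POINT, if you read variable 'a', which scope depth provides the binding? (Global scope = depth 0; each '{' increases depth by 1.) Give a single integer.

Step 1: enter scope (depth=1)
Step 2: exit scope (depth=0)
Step 3: enter scope (depth=1)
Step 4: enter scope (depth=2)
Step 5: exit scope (depth=1)
Step 6: declare a=23 at depth 1
Step 7: enter scope (depth=2)
Step 8: exit scope (depth=1)
Visible at query point: a=23

Answer: 1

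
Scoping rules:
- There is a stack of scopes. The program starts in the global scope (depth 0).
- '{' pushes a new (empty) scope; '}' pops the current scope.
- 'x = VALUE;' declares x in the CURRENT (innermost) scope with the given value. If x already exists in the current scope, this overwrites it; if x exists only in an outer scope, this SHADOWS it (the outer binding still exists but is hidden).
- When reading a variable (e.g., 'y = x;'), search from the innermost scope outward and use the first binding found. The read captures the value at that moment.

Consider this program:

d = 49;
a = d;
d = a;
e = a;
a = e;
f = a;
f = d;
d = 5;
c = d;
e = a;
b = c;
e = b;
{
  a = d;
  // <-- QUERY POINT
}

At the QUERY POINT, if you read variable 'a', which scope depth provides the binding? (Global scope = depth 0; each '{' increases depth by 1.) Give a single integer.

Answer: 1

Derivation:
Step 1: declare d=49 at depth 0
Step 2: declare a=(read d)=49 at depth 0
Step 3: declare d=(read a)=49 at depth 0
Step 4: declare e=(read a)=49 at depth 0
Step 5: declare a=(read e)=49 at depth 0
Step 6: declare f=(read a)=49 at depth 0
Step 7: declare f=(read d)=49 at depth 0
Step 8: declare d=5 at depth 0
Step 9: declare c=(read d)=5 at depth 0
Step 10: declare e=(read a)=49 at depth 0
Step 11: declare b=(read c)=5 at depth 0
Step 12: declare e=(read b)=5 at depth 0
Step 13: enter scope (depth=1)
Step 14: declare a=(read d)=5 at depth 1
Visible at query point: a=5 b=5 c=5 d=5 e=5 f=49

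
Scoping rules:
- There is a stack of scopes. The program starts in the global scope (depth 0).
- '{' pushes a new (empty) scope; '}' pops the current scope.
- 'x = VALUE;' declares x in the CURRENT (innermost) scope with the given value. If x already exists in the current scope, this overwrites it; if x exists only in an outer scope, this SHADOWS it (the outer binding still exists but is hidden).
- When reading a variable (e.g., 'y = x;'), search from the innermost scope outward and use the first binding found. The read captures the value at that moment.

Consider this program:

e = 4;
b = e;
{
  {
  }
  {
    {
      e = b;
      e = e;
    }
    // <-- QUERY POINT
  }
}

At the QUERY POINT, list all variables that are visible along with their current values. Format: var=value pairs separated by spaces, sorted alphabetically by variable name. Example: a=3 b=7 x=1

Answer: b=4 e=4

Derivation:
Step 1: declare e=4 at depth 0
Step 2: declare b=(read e)=4 at depth 0
Step 3: enter scope (depth=1)
Step 4: enter scope (depth=2)
Step 5: exit scope (depth=1)
Step 6: enter scope (depth=2)
Step 7: enter scope (depth=3)
Step 8: declare e=(read b)=4 at depth 3
Step 9: declare e=(read e)=4 at depth 3
Step 10: exit scope (depth=2)
Visible at query point: b=4 e=4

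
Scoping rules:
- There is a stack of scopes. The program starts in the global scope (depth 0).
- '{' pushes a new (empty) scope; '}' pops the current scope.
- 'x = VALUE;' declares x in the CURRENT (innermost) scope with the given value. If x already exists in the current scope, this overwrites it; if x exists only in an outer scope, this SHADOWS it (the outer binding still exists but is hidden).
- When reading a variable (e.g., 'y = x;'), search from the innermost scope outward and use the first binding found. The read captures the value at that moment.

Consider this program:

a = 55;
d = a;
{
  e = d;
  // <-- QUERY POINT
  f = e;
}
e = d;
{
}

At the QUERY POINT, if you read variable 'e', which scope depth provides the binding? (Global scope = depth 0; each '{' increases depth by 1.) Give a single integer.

Answer: 1

Derivation:
Step 1: declare a=55 at depth 0
Step 2: declare d=(read a)=55 at depth 0
Step 3: enter scope (depth=1)
Step 4: declare e=(read d)=55 at depth 1
Visible at query point: a=55 d=55 e=55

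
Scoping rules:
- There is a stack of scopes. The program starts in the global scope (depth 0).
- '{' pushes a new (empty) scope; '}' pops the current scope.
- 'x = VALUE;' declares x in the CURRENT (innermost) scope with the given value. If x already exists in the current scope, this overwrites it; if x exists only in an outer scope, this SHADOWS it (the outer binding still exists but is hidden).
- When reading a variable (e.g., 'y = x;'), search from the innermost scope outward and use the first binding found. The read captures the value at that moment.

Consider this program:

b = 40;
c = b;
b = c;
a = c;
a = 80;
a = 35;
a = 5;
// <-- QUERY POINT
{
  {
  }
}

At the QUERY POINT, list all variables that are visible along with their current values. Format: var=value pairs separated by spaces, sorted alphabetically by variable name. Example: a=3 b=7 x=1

Answer: a=5 b=40 c=40

Derivation:
Step 1: declare b=40 at depth 0
Step 2: declare c=(read b)=40 at depth 0
Step 3: declare b=(read c)=40 at depth 0
Step 4: declare a=(read c)=40 at depth 0
Step 5: declare a=80 at depth 0
Step 6: declare a=35 at depth 0
Step 7: declare a=5 at depth 0
Visible at query point: a=5 b=40 c=40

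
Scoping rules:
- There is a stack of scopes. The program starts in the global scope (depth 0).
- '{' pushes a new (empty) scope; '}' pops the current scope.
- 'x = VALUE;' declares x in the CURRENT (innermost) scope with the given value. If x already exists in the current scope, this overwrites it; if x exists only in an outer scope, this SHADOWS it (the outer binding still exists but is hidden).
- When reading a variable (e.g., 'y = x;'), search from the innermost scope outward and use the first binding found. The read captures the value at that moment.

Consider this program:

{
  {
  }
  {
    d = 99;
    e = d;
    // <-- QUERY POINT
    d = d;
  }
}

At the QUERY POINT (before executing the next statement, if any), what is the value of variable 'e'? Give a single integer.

Answer: 99

Derivation:
Step 1: enter scope (depth=1)
Step 2: enter scope (depth=2)
Step 3: exit scope (depth=1)
Step 4: enter scope (depth=2)
Step 5: declare d=99 at depth 2
Step 6: declare e=(read d)=99 at depth 2
Visible at query point: d=99 e=99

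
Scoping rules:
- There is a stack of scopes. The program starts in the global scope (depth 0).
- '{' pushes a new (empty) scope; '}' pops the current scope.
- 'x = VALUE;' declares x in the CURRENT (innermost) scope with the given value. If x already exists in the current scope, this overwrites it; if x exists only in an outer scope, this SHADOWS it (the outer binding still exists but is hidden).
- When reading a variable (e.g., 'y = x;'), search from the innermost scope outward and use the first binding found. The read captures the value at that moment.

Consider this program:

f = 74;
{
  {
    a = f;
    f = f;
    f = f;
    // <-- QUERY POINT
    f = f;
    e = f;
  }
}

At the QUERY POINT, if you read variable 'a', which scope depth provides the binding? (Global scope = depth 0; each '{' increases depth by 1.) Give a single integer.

Answer: 2

Derivation:
Step 1: declare f=74 at depth 0
Step 2: enter scope (depth=1)
Step 3: enter scope (depth=2)
Step 4: declare a=(read f)=74 at depth 2
Step 5: declare f=(read f)=74 at depth 2
Step 6: declare f=(read f)=74 at depth 2
Visible at query point: a=74 f=74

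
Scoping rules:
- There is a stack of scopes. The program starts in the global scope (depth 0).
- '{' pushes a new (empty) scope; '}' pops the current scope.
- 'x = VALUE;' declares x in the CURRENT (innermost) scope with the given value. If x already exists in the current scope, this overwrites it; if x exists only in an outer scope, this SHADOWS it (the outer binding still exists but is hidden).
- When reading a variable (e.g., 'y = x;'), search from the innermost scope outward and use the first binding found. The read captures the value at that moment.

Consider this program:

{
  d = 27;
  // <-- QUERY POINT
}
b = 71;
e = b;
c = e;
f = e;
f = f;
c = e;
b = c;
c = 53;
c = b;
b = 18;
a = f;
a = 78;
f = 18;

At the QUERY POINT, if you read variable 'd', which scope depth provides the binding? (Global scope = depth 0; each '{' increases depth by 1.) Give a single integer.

Step 1: enter scope (depth=1)
Step 2: declare d=27 at depth 1
Visible at query point: d=27

Answer: 1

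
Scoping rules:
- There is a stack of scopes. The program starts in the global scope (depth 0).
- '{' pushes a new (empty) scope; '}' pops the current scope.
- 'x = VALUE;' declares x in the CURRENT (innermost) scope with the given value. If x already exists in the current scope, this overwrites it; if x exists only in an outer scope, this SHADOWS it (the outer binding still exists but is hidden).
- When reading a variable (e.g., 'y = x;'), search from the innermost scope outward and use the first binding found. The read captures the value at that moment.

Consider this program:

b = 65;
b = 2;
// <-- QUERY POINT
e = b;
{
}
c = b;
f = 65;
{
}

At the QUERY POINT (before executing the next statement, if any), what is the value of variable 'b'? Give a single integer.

Step 1: declare b=65 at depth 0
Step 2: declare b=2 at depth 0
Visible at query point: b=2

Answer: 2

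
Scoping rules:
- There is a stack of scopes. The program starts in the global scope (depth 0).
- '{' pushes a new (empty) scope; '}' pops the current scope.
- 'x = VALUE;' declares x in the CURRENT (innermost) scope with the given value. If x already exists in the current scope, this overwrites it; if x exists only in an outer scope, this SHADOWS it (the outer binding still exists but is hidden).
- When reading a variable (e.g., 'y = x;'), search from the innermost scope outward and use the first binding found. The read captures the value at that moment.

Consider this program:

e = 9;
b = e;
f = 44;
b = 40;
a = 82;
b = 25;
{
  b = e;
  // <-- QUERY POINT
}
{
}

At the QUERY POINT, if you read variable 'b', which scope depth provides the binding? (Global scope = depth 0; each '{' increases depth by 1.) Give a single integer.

Answer: 1

Derivation:
Step 1: declare e=9 at depth 0
Step 2: declare b=(read e)=9 at depth 0
Step 3: declare f=44 at depth 0
Step 4: declare b=40 at depth 0
Step 5: declare a=82 at depth 0
Step 6: declare b=25 at depth 0
Step 7: enter scope (depth=1)
Step 8: declare b=(read e)=9 at depth 1
Visible at query point: a=82 b=9 e=9 f=44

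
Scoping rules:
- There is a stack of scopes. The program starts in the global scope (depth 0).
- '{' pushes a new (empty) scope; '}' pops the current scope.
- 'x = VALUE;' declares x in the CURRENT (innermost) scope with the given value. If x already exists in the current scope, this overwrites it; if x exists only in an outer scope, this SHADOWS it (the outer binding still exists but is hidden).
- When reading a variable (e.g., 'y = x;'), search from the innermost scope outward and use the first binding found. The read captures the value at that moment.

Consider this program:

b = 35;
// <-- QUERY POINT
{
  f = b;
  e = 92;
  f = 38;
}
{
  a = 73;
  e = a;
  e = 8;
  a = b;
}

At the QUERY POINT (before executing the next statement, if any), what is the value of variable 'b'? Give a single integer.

Answer: 35

Derivation:
Step 1: declare b=35 at depth 0
Visible at query point: b=35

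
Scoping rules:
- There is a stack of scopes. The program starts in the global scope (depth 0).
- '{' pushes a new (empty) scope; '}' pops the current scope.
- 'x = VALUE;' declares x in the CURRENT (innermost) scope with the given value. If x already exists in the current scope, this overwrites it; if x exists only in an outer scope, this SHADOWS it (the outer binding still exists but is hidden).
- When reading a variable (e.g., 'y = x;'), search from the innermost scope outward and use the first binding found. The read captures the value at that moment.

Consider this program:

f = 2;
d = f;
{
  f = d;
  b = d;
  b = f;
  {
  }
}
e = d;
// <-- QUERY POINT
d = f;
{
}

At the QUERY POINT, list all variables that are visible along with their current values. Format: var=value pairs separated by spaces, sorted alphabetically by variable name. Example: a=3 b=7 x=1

Answer: d=2 e=2 f=2

Derivation:
Step 1: declare f=2 at depth 0
Step 2: declare d=(read f)=2 at depth 0
Step 3: enter scope (depth=1)
Step 4: declare f=(read d)=2 at depth 1
Step 5: declare b=(read d)=2 at depth 1
Step 6: declare b=(read f)=2 at depth 1
Step 7: enter scope (depth=2)
Step 8: exit scope (depth=1)
Step 9: exit scope (depth=0)
Step 10: declare e=(read d)=2 at depth 0
Visible at query point: d=2 e=2 f=2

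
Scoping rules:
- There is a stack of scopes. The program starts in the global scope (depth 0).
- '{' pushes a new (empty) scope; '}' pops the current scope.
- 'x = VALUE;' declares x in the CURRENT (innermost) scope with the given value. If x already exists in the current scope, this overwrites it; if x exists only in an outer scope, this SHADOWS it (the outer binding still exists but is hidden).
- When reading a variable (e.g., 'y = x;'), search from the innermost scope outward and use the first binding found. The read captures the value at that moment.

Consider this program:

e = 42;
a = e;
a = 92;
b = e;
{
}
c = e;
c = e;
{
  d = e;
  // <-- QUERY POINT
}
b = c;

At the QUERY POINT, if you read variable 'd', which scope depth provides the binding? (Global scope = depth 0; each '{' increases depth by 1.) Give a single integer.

Step 1: declare e=42 at depth 0
Step 2: declare a=(read e)=42 at depth 0
Step 3: declare a=92 at depth 0
Step 4: declare b=(read e)=42 at depth 0
Step 5: enter scope (depth=1)
Step 6: exit scope (depth=0)
Step 7: declare c=(read e)=42 at depth 0
Step 8: declare c=(read e)=42 at depth 0
Step 9: enter scope (depth=1)
Step 10: declare d=(read e)=42 at depth 1
Visible at query point: a=92 b=42 c=42 d=42 e=42

Answer: 1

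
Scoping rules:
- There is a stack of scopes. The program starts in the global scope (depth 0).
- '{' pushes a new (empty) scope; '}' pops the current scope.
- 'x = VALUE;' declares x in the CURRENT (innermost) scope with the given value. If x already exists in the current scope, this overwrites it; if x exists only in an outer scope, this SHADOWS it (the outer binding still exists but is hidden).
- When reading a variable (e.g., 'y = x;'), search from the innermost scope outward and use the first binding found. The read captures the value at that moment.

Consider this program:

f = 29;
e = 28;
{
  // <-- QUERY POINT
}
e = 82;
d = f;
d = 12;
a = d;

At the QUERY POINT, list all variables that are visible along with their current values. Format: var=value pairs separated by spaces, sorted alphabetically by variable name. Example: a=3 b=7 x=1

Answer: e=28 f=29

Derivation:
Step 1: declare f=29 at depth 0
Step 2: declare e=28 at depth 0
Step 3: enter scope (depth=1)
Visible at query point: e=28 f=29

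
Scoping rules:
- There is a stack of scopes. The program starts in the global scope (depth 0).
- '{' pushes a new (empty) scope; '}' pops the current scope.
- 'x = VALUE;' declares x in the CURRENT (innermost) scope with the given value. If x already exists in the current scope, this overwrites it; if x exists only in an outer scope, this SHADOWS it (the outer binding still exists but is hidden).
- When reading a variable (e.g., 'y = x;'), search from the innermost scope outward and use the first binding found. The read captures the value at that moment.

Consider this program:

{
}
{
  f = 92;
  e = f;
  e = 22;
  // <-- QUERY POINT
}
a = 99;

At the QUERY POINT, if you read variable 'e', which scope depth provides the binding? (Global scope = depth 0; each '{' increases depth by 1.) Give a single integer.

Answer: 1

Derivation:
Step 1: enter scope (depth=1)
Step 2: exit scope (depth=0)
Step 3: enter scope (depth=1)
Step 4: declare f=92 at depth 1
Step 5: declare e=(read f)=92 at depth 1
Step 6: declare e=22 at depth 1
Visible at query point: e=22 f=92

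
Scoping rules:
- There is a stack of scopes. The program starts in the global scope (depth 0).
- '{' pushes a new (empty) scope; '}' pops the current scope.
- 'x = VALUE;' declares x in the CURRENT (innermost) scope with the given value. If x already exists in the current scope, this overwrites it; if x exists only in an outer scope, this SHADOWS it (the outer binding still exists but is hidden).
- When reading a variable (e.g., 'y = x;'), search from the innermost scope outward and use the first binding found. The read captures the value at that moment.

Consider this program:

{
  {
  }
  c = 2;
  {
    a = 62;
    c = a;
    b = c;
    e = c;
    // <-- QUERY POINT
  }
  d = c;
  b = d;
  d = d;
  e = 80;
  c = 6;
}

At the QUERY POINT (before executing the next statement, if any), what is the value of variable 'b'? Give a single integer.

Step 1: enter scope (depth=1)
Step 2: enter scope (depth=2)
Step 3: exit scope (depth=1)
Step 4: declare c=2 at depth 1
Step 5: enter scope (depth=2)
Step 6: declare a=62 at depth 2
Step 7: declare c=(read a)=62 at depth 2
Step 8: declare b=(read c)=62 at depth 2
Step 9: declare e=(read c)=62 at depth 2
Visible at query point: a=62 b=62 c=62 e=62

Answer: 62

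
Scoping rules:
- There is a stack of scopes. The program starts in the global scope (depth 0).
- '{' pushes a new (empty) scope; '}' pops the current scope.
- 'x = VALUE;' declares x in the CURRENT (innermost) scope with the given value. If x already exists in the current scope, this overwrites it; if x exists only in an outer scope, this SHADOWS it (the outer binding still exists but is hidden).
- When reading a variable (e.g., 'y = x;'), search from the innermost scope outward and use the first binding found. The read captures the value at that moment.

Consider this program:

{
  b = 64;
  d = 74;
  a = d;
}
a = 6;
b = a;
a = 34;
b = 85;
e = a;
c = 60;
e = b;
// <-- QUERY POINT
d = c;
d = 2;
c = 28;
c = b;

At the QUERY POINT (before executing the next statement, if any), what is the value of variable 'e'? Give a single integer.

Answer: 85

Derivation:
Step 1: enter scope (depth=1)
Step 2: declare b=64 at depth 1
Step 3: declare d=74 at depth 1
Step 4: declare a=(read d)=74 at depth 1
Step 5: exit scope (depth=0)
Step 6: declare a=6 at depth 0
Step 7: declare b=(read a)=6 at depth 0
Step 8: declare a=34 at depth 0
Step 9: declare b=85 at depth 0
Step 10: declare e=(read a)=34 at depth 0
Step 11: declare c=60 at depth 0
Step 12: declare e=(read b)=85 at depth 0
Visible at query point: a=34 b=85 c=60 e=85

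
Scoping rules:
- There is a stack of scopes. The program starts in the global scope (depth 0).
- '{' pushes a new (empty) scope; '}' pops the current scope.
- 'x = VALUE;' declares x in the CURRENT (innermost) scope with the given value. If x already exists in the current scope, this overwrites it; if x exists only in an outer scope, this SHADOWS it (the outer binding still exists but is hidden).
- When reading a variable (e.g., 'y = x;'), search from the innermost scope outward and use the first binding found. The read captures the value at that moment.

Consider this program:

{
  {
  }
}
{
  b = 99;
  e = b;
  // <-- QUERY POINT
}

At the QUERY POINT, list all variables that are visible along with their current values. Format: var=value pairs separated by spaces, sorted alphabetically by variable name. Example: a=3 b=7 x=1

Step 1: enter scope (depth=1)
Step 2: enter scope (depth=2)
Step 3: exit scope (depth=1)
Step 4: exit scope (depth=0)
Step 5: enter scope (depth=1)
Step 6: declare b=99 at depth 1
Step 7: declare e=(read b)=99 at depth 1
Visible at query point: b=99 e=99

Answer: b=99 e=99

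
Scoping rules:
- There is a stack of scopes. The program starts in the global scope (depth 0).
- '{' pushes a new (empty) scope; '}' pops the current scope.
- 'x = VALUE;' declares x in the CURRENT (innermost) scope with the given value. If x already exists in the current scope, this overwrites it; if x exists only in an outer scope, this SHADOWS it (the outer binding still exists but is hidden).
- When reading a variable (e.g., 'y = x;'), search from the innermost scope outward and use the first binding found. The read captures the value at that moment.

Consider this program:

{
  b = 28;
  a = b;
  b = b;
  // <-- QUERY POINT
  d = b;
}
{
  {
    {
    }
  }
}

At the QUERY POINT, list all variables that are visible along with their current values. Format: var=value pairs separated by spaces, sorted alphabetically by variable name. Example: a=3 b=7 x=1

Answer: a=28 b=28

Derivation:
Step 1: enter scope (depth=1)
Step 2: declare b=28 at depth 1
Step 3: declare a=(read b)=28 at depth 1
Step 4: declare b=(read b)=28 at depth 1
Visible at query point: a=28 b=28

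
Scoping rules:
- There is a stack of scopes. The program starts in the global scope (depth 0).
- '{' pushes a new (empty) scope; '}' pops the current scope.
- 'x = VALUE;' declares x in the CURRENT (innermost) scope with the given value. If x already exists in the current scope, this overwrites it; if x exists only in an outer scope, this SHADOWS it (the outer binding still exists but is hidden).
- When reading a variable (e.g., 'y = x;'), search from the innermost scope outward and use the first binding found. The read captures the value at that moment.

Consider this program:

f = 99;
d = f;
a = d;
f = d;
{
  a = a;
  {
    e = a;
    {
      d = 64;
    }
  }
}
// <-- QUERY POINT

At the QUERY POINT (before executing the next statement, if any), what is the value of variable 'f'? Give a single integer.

Step 1: declare f=99 at depth 0
Step 2: declare d=(read f)=99 at depth 0
Step 3: declare a=(read d)=99 at depth 0
Step 4: declare f=(read d)=99 at depth 0
Step 5: enter scope (depth=1)
Step 6: declare a=(read a)=99 at depth 1
Step 7: enter scope (depth=2)
Step 8: declare e=(read a)=99 at depth 2
Step 9: enter scope (depth=3)
Step 10: declare d=64 at depth 3
Step 11: exit scope (depth=2)
Step 12: exit scope (depth=1)
Step 13: exit scope (depth=0)
Visible at query point: a=99 d=99 f=99

Answer: 99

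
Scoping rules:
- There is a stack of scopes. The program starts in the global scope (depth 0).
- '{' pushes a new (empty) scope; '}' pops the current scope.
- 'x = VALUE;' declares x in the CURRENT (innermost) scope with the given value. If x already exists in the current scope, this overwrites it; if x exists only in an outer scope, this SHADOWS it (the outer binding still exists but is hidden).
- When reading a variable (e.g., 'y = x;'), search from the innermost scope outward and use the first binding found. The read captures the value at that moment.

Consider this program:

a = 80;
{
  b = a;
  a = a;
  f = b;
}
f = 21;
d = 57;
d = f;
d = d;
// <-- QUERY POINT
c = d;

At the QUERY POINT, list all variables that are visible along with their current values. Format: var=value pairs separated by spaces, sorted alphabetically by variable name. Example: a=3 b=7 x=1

Answer: a=80 d=21 f=21

Derivation:
Step 1: declare a=80 at depth 0
Step 2: enter scope (depth=1)
Step 3: declare b=(read a)=80 at depth 1
Step 4: declare a=(read a)=80 at depth 1
Step 5: declare f=(read b)=80 at depth 1
Step 6: exit scope (depth=0)
Step 7: declare f=21 at depth 0
Step 8: declare d=57 at depth 0
Step 9: declare d=(read f)=21 at depth 0
Step 10: declare d=(read d)=21 at depth 0
Visible at query point: a=80 d=21 f=21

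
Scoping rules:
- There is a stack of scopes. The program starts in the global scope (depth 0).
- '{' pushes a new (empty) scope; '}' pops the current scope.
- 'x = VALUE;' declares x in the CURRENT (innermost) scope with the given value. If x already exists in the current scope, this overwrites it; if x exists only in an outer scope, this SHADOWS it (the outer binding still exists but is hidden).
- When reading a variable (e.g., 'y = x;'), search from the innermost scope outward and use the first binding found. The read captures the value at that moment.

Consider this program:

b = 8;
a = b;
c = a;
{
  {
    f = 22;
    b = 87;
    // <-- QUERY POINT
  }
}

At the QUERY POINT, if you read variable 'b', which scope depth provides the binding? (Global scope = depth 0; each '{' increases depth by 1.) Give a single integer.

Answer: 2

Derivation:
Step 1: declare b=8 at depth 0
Step 2: declare a=(read b)=8 at depth 0
Step 3: declare c=(read a)=8 at depth 0
Step 4: enter scope (depth=1)
Step 5: enter scope (depth=2)
Step 6: declare f=22 at depth 2
Step 7: declare b=87 at depth 2
Visible at query point: a=8 b=87 c=8 f=22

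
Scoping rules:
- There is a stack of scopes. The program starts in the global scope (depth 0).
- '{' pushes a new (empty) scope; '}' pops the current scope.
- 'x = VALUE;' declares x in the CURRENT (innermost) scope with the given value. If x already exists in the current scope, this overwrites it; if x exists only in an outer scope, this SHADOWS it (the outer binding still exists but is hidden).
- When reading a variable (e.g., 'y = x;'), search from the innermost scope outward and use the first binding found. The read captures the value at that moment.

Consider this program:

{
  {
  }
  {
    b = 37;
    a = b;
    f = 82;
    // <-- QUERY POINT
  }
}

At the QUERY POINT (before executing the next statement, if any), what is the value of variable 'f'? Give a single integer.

Step 1: enter scope (depth=1)
Step 2: enter scope (depth=2)
Step 3: exit scope (depth=1)
Step 4: enter scope (depth=2)
Step 5: declare b=37 at depth 2
Step 6: declare a=(read b)=37 at depth 2
Step 7: declare f=82 at depth 2
Visible at query point: a=37 b=37 f=82

Answer: 82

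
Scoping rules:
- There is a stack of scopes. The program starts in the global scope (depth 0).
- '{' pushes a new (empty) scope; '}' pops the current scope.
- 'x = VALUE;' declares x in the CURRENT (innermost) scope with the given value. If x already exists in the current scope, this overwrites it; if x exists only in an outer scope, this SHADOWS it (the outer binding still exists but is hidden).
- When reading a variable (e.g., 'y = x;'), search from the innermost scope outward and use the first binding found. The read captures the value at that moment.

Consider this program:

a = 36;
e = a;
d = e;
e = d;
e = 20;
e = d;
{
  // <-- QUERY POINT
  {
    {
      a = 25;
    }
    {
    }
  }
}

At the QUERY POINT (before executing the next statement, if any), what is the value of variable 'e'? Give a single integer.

Step 1: declare a=36 at depth 0
Step 2: declare e=(read a)=36 at depth 0
Step 3: declare d=(read e)=36 at depth 0
Step 4: declare e=(read d)=36 at depth 0
Step 5: declare e=20 at depth 0
Step 6: declare e=(read d)=36 at depth 0
Step 7: enter scope (depth=1)
Visible at query point: a=36 d=36 e=36

Answer: 36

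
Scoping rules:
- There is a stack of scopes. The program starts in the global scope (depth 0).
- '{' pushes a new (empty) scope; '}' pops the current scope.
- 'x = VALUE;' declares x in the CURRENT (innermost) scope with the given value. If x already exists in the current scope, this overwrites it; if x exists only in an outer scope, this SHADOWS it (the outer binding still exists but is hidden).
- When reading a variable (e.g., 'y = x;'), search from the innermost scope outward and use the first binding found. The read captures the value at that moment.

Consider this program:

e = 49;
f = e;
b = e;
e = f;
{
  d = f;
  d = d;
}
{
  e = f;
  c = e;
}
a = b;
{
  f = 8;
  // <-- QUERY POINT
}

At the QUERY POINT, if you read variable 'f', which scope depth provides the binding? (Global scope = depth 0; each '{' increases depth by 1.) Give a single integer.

Answer: 1

Derivation:
Step 1: declare e=49 at depth 0
Step 2: declare f=(read e)=49 at depth 0
Step 3: declare b=(read e)=49 at depth 0
Step 4: declare e=(read f)=49 at depth 0
Step 5: enter scope (depth=1)
Step 6: declare d=(read f)=49 at depth 1
Step 7: declare d=(read d)=49 at depth 1
Step 8: exit scope (depth=0)
Step 9: enter scope (depth=1)
Step 10: declare e=(read f)=49 at depth 1
Step 11: declare c=(read e)=49 at depth 1
Step 12: exit scope (depth=0)
Step 13: declare a=(read b)=49 at depth 0
Step 14: enter scope (depth=1)
Step 15: declare f=8 at depth 1
Visible at query point: a=49 b=49 e=49 f=8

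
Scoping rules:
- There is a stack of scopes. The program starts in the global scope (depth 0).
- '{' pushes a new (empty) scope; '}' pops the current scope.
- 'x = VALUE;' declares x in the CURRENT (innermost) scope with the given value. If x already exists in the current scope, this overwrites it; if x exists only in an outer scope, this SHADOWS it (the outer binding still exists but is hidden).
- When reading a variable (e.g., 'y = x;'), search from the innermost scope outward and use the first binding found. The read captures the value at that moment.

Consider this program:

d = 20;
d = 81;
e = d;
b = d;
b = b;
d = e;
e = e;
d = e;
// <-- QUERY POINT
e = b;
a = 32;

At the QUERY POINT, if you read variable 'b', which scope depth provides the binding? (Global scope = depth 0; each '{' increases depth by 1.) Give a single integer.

Answer: 0

Derivation:
Step 1: declare d=20 at depth 0
Step 2: declare d=81 at depth 0
Step 3: declare e=(read d)=81 at depth 0
Step 4: declare b=(read d)=81 at depth 0
Step 5: declare b=(read b)=81 at depth 0
Step 6: declare d=(read e)=81 at depth 0
Step 7: declare e=(read e)=81 at depth 0
Step 8: declare d=(read e)=81 at depth 0
Visible at query point: b=81 d=81 e=81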